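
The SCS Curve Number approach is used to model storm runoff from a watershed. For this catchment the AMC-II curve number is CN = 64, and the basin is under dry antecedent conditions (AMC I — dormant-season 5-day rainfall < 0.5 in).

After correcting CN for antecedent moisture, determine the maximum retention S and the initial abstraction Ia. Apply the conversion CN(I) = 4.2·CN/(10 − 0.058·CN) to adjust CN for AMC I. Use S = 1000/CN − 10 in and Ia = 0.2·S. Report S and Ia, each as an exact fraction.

Dry (AMC I): CN(I) = 4.2·64/(10 − 0.058·64) = (1344/5)/(786/125) = 5600/131 ≈ 42.748
S = 1000/(5600/131) − 10 = 375/28 in ≈ 13.393 in
Ia = 0.2·(375/28) = 75/28 in ≈ 2.679 in

S = 375/28 in ≈ 13.393 in; Ia = 75/28 in ≈ 2.679 in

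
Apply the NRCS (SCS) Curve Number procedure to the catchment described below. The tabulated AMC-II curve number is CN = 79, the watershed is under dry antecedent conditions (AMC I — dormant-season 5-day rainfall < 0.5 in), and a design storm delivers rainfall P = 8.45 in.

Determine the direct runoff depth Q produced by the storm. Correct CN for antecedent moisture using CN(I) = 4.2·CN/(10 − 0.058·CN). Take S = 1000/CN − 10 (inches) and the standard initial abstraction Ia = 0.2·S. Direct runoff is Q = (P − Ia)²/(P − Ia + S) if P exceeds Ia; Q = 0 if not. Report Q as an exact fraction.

Q = 128845201/33734580 in ≈ 3.819 in

Adjust CN=79 to AMC I: 4.2·79/(10 − 0.058·79) → (1659/5) ÷ (2709/500) = 7900/129 ≈ 61.240
S = 1000/(7900/129) − 10 = 500/79 in ≈ 6.329 in
Initial abstraction Ia = S/5 = (500/79)/5 = 100/79 ≈ 1.266 in
P − Ia = 8.450 − 1.266 = 11351/1580 ≈ 7.184 in (> 0, runoff occurs)
Runoff Q = (P−Ia)²/(P−Ia+S) = (7.184)²/(7.184+6.329) = 128845201/33734580 ≈ 3.819 in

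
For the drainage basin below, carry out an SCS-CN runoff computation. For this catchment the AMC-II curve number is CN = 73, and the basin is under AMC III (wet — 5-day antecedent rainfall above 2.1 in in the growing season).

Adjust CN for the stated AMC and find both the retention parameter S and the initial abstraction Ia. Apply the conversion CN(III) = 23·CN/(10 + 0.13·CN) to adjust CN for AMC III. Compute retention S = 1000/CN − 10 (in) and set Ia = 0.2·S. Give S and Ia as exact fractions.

S = 2700/1679 in ≈ 1.608 in; Ia = 540/1679 in ≈ 0.322 in

CN(III) from CN(II)=73: (23·73)/(10 + 0.13·73) = 167900/1949 ≈ 86.147
S = 1000/(167900/1949) − 10 = 2700/1679 in ≈ 1.608 in
Ia = 0.2S: 0.2·1.608 = 0.322 in (exactly 540/1679)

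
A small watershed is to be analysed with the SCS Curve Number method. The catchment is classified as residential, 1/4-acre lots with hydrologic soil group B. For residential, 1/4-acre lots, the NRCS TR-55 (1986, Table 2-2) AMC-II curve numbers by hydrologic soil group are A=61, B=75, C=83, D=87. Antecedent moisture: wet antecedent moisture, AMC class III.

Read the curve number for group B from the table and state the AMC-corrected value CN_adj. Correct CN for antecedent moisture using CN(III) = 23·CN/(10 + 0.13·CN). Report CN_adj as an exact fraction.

NRCS table: residential, 1/4-acre lots, soil group B → CN(II) = 75
Adjust CN=75 to AMC III: 23·75/(10 + 0.13·75) → 1725 ÷ (79/4) = 6900/79 ≈ 87.342

CN_adj = 6900/79 ≈ 87.342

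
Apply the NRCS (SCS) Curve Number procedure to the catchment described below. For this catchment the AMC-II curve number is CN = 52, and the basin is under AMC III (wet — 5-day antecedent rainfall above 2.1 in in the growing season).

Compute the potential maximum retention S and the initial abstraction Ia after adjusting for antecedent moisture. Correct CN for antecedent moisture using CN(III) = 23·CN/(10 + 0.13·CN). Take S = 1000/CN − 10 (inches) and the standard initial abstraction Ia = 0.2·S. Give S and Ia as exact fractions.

S = 1200/299 in ≈ 4.013 in; Ia = 240/299 in ≈ 0.803 in

Wet (AMC III): CN(III) = 23·52/(10 + 0.13·52) = 1196/(419/25) = 29900/419 ≈ 71.360
Max retention: S = 1000/(29900/419) − 10 = 1200/299 in (≈ 4.013 in)
Ia = 0.2·(1200/299) = 240/299 in ≈ 0.803 in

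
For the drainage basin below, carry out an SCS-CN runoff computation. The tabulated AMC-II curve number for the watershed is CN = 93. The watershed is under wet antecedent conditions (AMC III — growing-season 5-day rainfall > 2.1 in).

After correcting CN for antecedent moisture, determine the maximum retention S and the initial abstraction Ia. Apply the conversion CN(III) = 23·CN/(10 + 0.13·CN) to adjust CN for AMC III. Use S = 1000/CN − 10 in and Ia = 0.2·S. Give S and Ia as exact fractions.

S = 700/2139 in ≈ 0.327 in; Ia = 140/2139 in ≈ 0.065 in

Wet (AMC III): CN(III) = 23·93/(10 + 0.13·93) = 2139/(2209/100) = 213900/2209 ≈ 96.831
S = 1000/(213900/2209) − 10 = 700/2139 in ≈ 0.327 in
Ia = 0.2S: 0.2·0.327 = 0.065 in (exactly 140/2139)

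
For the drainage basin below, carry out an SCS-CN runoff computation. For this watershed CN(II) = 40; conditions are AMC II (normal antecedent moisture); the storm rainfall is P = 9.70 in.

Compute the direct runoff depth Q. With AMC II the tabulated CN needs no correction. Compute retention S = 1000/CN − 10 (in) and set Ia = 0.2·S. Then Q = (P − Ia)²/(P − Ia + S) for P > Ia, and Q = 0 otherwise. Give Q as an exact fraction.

Q = 4489/2170 in ≈ 2.069 in

Average conditions: CN = 40 (no AMC adjustment).
S = 1000/40 − 10 = 15 in ≈ 15.000 in
Ia = 0.2·15 = 3 in ≈ 3.000 in
Since P=9.700 > Ia=3.000: effective rainfall P−Ia = 67/10 in
Q = (67/10)²/((67/10) + 15) = (4489/100)/(217/10) = 4489/2170 in ≈ 2.069 in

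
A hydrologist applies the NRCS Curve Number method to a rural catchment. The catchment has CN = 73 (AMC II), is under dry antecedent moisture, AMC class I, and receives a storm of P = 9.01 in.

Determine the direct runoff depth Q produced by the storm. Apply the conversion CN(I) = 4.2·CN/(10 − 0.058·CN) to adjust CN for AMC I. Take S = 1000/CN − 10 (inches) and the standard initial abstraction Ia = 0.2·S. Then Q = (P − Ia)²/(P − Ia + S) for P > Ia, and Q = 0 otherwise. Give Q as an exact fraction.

Adjust CN=73 to AMC I: 4.2·73/(10 − 0.058·73) → (1533/5) ÷ (2883/500) = 51100/961 ≈ 53.174
Retention S: 1000/CN − 10 with CN=53.174 → S = 4500/511 ≈ 8.806 in
Ia = 0.2·(4500/511) = 900/511 in ≈ 1.761 in
P − Ia = 9.010 − 1.761 = 370411/51100 ≈ 7.249 in (> 0, runoff occurs)
Runoff Q = (P−Ia)²/(P−Ia+S) = (7.249)²/(7.249+8.806) = 137204308921/41923002100 ≈ 3.273 in

Q = 137204308921/41923002100 in ≈ 3.273 in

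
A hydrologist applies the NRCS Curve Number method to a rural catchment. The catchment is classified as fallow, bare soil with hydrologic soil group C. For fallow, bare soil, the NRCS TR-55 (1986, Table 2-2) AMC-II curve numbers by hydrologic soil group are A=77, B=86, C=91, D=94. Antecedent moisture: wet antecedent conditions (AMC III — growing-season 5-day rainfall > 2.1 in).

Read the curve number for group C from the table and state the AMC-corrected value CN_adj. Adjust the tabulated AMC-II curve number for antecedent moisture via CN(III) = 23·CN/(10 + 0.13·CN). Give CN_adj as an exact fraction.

CN_adj = 209300/2183 ≈ 95.877

NRCS table: fallow, bare soil, soil group C → CN(II) = 91
Wet (AMC III): CN(III) = 23·91/(10 + 0.13·91) = 2093/(2183/100) = 209300/2183 ≈ 95.877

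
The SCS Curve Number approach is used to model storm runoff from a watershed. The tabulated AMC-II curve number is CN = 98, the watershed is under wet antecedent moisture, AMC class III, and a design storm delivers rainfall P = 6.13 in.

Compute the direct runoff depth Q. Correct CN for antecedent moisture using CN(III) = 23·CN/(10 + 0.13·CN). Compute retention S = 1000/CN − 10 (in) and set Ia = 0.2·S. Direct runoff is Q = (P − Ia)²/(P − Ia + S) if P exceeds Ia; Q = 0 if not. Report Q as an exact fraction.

CN(III) from CN(II)=98: (23·98)/(10 + 0.13·98) = 112700/1137 ≈ 99.120
Retention S: 1000/CN − 10 with CN=99.120 → S = 100/1127 ≈ 0.089 in
Initial abstraction Ia = S/5 = (100/1127)/5 = 20/1127 ≈ 0.018 in
Excess rainfall: 6.130 − 0.018 = 6.112 in; P > Ia so Q > 0
Runoff Q = (P−Ia)²/(P−Ia+S) = (6.112)²/(6.112+0.089) = 474515700201/78760507700 ≈ 6.025 in

Q = 474515700201/78760507700 in ≈ 6.025 in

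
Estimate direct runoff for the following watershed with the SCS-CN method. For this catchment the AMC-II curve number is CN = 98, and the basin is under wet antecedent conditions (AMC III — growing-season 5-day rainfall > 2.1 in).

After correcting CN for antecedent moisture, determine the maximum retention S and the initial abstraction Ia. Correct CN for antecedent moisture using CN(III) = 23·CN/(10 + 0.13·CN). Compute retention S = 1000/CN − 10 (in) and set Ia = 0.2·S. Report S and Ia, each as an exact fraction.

S = 100/1127 in ≈ 0.089 in; Ia = 20/1127 in ≈ 0.018 in

Adjust CN=98 to AMC III: 23·98/(10 + 0.13·98) → 2254 ÷ (1137/50) = 112700/1137 ≈ 99.120
Max retention: S = 1000/(112700/1137) − 10 = 100/1127 in (≈ 0.089 in)
Ia = 0.2·(100/1127) = 20/1127 in ≈ 0.018 in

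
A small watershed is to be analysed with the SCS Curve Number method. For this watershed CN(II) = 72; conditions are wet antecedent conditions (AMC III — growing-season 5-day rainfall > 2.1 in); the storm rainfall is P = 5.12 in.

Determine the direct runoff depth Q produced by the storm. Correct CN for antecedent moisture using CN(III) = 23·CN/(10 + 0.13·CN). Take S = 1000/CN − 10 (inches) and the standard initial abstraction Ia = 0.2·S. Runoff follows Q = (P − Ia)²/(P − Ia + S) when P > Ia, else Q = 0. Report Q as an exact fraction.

Q = 153091129/43335450 in ≈ 3.533 in

CN(III) from CN(II)=72: (23·72)/(10 + 0.13·72) = 10350/121 ≈ 85.537
S = 1000/(10350/121) − 10 = 350/207 in ≈ 1.691 in
Ia = 0.2S: 0.2·1.691 = 0.338 in (exactly 70/207)
Since P=5.120 > Ia=0.338: effective rainfall P−Ia = 24746/5175 in
Q = (24746/5175)²/((24746/5175) + 350/207) = (612364516/26780625)/(33496/5175) = 153091129/43335450 in ≈ 3.533 in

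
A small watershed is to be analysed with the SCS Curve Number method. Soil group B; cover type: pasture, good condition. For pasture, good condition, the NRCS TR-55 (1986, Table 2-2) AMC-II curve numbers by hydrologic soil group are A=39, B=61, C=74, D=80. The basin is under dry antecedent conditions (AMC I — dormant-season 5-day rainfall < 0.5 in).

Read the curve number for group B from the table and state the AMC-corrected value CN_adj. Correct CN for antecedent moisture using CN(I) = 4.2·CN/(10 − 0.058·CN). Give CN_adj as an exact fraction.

NRCS table: pasture, good condition, soil group B → CN(II) = 61
Adjust CN=61 to AMC I: 4.2·61/(10 − 0.058·61) → (1281/5) ÷ (3231/500) = 42700/1077 ≈ 39.647

CN_adj = 42700/1077 ≈ 39.647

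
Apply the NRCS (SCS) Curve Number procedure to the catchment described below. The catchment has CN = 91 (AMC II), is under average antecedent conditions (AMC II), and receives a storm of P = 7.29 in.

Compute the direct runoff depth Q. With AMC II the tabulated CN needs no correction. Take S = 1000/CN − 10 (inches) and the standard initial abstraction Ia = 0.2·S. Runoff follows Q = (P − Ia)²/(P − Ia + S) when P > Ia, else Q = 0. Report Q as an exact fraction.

Average conditions: CN = 91 (no AMC adjustment).
S = 1000/91 − 10 = 90/91 in ≈ 0.989 in
Initial abstraction Ia = S/5 = (90/91)/5 = 18/91 ≈ 0.198 in
Since P=7.290 > Ia=0.198: effective rainfall P−Ia = 64539/9100 in
Q = (64539/9100)²/((64539/9100) + 90/91) = (4165282521/82810000)/(73539/9100) = 462809169/74356100 in ≈ 6.224 in

Q = 462809169/74356100 in ≈ 6.224 in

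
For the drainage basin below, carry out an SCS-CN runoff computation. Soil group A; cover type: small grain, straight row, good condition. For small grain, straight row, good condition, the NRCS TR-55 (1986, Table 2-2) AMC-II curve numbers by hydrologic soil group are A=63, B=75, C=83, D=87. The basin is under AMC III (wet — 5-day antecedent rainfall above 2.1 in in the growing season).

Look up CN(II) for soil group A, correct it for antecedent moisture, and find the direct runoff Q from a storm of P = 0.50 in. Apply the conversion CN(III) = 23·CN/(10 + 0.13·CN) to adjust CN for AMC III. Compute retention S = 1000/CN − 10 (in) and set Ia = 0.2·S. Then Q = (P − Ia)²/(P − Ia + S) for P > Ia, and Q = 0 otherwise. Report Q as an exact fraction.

NRCS table: small grain, straight row, good condition, soil group A → CN(II) = 63
CN(III) from CN(II)=63: (23·63)/(10 + 0.13·63) = 144900/1819 ≈ 79.659
Max retention: S = 1000/(144900/1819) − 10 = 3700/1449 in (≈ 2.553 in)
Initial abstraction Ia = S/5 = (3700/1449)/5 = 740/1449 ≈ 0.511 in
P = 0.500 ≤ Ia = 0.511 in: entire storm abstracted, Q = 0.

Q = 0 in ≈ 0.000 in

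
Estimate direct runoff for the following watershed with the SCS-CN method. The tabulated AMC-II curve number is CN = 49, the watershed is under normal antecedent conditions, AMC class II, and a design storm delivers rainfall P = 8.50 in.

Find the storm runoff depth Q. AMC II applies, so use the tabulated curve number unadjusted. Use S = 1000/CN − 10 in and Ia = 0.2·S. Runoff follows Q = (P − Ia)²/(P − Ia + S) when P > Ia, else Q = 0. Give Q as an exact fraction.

Q = 23273/9506 in ≈ 2.448 in

CN(II) = 49; AMC II needs no correction.
S = 1000/49 − 10 = 510/49 in ≈ 10.408 in
Initial abstraction Ia = S/5 = (510/49)/5 = 102/49 ≈ 2.082 in
Since P=8.500 > Ia=2.082: effective rainfall P−Ia = 629/98 in
Q: (629/98)² ÷ (1649/98) = 23273/9506 in (≈ 2.448 in)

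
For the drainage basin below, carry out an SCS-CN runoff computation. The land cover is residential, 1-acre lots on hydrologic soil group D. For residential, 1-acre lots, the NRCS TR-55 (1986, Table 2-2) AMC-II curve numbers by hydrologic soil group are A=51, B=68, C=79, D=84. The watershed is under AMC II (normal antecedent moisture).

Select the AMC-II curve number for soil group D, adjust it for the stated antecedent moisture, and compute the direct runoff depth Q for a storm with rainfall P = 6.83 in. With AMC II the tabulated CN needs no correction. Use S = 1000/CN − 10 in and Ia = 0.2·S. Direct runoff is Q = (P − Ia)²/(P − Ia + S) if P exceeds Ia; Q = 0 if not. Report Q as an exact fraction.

NRCS table: residential, 1-acre lots, soil group D → CN(II) = 84
Average conditions: CN = 84 (no AMC adjustment).
Max retention: S = 1000/84 − 10 = 40/21 in (≈ 1.905 in)
Ia = 0.2·(40/21) = 8/21 in ≈ 0.381 in
P − Ia = 6.830 − 0.381 = 13543/2100 ≈ 6.449 in (> 0, runoff occurs)
Runoff Q = (P−Ia)²/(P−Ia+S) = (6.449)²/(6.449+1.905) = 183412849/36840300 ≈ 4.979 in

Q = 183412849/36840300 in ≈ 4.979 in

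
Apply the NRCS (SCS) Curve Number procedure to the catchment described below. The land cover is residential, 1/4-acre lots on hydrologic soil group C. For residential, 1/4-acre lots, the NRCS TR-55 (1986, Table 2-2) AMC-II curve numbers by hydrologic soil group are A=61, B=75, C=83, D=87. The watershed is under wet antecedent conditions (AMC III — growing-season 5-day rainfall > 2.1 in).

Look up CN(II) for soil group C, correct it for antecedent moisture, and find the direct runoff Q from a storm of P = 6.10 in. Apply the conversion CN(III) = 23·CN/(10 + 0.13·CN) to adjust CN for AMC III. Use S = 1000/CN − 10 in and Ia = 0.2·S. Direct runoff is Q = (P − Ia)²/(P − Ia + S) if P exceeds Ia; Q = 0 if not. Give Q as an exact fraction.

Q = 12780076401/2482635410 in ≈ 5.148 in

NRCS table: residential, 1/4-acre lots, soil group C → CN(II) = 83
CN(III) from CN(II)=83: (23·83)/(10 + 0.13·83) = 190900/2079 ≈ 91.823
Retention S: 1000/CN − 10 with CN=91.823 → S = 1700/1909 ≈ 0.891 in
Initial abstraction Ia = S/5 = (1700/1909)/5 = 340/1909 ≈ 0.178 in
Excess rainfall: 6.100 − 0.178 = 5.922 in; P > Ia so Q > 0
Q: (113049/19090)² ÷ (130049/19090) = 12780076401/2482635410 in (≈ 5.148 in)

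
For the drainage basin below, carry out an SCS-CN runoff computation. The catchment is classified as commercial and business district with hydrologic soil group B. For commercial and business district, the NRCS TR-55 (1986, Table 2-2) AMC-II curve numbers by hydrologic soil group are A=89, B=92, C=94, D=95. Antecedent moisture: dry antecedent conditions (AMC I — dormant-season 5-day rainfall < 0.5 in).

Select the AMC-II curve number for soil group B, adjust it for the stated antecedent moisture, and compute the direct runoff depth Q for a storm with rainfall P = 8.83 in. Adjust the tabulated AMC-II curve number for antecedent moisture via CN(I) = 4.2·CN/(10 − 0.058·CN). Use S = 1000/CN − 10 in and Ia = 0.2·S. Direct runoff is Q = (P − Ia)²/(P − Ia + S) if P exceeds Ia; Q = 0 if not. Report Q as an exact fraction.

Q = 165233307121/24463418700 in ≈ 6.754 in

NRCS table: commercial and business district, soil group B → CN(II) = 92
CN(I) from CN(II)=92: (4.2·92)/(10 − 0.058·92) = 48300/583 ≈ 82.847
Retention S: 1000/CN − 10 with CN=82.847 → S = 1000/483 ≈ 2.070 in
Initial abstraction Ia = S/5 = (1000/483)/5 = 200/483 ≈ 0.414 in
P − Ia = 8.830 − 0.414 = 406489/48300 ≈ 8.416 in (> 0, runoff occurs)
Q: (406489/48300)² ÷ (506489/48300) = 165233307121/24463418700 in (≈ 6.754 in)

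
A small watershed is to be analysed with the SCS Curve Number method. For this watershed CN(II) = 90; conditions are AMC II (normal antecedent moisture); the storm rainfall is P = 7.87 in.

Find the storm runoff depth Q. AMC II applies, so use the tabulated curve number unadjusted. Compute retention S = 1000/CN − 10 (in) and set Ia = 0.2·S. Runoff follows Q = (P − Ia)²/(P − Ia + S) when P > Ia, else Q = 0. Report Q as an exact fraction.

CN(II) = 90; AMC II needs no correction.
Max retention: S = 1000/90 − 10 = 10/9 in (≈ 1.111 in)
Ia = 0.2·(10/9) = 2/9 in ≈ 0.222 in
Excess rainfall: 7.870 − 0.222 = 7.648 in; P > Ia so Q > 0
Q: (6883/900)² ÷ (7883/900) = 47375689/7094700 in (≈ 6.678 in)

Q = 47375689/7094700 in ≈ 6.678 in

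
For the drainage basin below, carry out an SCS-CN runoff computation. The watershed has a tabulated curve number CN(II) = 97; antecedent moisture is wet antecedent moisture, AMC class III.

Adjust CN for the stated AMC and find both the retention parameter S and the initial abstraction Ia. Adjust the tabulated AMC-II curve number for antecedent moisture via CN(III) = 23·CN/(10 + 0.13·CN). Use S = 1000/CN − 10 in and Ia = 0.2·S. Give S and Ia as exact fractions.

S = 300/2231 in ≈ 0.134 in; Ia = 60/2231 in ≈ 0.027 in

Adjust CN=97 to AMC III: 23·97/(10 + 0.13·97) → 2231 ÷ (2261/100) = 223100/2261 ≈ 98.673
Retention S: 1000/CN − 10 with CN=98.673 → S = 300/2231 ≈ 0.134 in
Ia = 0.2·(300/2231) = 60/2231 in ≈ 0.027 in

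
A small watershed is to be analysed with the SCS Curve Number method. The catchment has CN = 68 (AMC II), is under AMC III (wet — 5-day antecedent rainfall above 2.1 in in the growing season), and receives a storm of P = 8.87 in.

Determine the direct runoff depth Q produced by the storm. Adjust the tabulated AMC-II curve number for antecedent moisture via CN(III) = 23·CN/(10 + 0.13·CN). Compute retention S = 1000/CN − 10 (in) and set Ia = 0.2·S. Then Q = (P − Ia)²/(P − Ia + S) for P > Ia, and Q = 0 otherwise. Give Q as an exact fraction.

Q = 109439887489/16062944700 in ≈ 6.813 in

CN(III) from CN(II)=68: (23·68)/(10 + 0.13·68) = 39100/471 ≈ 83.015
Max retention: S = 1000/(39100/471) − 10 = 800/391 in (≈ 2.046 in)
Ia = 0.2·(800/391) = 160/391 in ≈ 0.409 in
Excess rainfall: 8.870 − 0.409 = 8.461 in; P > Ia so Q > 0
Runoff Q = (P−Ia)²/(P−Ia+S) = (8.461)²/(8.461+2.046) = 109439887489/16062944700 ≈ 6.813 in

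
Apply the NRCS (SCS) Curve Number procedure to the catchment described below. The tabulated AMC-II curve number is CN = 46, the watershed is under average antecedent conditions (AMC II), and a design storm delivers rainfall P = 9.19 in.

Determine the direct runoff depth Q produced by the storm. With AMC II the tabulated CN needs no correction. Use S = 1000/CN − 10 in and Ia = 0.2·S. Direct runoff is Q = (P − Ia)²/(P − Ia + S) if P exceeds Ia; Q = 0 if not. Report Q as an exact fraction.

CN(II) = 46; AMC II needs no correction.
S = 1000/46 − 10 = 270/23 in ≈ 11.739 in
Ia = 0.2S: 0.2·11.739 = 2.348 in (exactly 54/23)
Excess rainfall: 9.190 − 2.348 = 6.842 in; P > Ia so Q > 0
Q: (15737/2300)² ÷ (42737/2300) = 247653169/98295100 in (≈ 2.519 in)

Q = 247653169/98295100 in ≈ 2.519 in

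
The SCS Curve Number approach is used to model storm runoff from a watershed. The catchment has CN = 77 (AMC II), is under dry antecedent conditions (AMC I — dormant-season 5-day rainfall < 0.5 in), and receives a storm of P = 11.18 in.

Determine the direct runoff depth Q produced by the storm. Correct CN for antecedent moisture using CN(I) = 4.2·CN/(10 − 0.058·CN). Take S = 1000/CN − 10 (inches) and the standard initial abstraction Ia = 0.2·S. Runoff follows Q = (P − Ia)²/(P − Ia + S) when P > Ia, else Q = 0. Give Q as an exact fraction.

Dry (AMC I): CN(I) = 4.2·77/(10 − 0.058·77) = (1617/5)/(2767/500) = 161700/2767 ≈ 58.439
Max retention: S = 1000/(161700/2767) − 10 = 11500/1617 in (≈ 7.112 in)
Ia = 0.2·(11500/1617) = 2300/1617 in ≈ 1.422 in
P − Ia = 11.180 − 1.422 = 788903/80850 ≈ 9.758 in (> 0, runoff occurs)
Q: (788903/80850)² ÷ (1363903/80850) = 622367943409/110271557550 in (≈ 5.644 in)

Q = 622367943409/110271557550 in ≈ 5.644 in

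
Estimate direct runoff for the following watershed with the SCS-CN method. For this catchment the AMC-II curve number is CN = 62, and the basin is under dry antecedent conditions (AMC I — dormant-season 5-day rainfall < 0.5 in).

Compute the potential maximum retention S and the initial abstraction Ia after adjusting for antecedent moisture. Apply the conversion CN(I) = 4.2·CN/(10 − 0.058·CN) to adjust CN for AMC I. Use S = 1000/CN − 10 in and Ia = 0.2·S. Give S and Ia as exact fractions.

S = 9500/651 in ≈ 14.593 in; Ia = 1900/651 in ≈ 2.919 in

Dry (AMC I): CN(I) = 4.2·62/(10 − 0.058·62) = (1302/5)/(1601/250) = 65100/1601 ≈ 40.662
Retention S: 1000/CN − 10 with CN=40.662 → S = 9500/651 ≈ 14.593 in
Ia = 0.2S: 0.2·14.593 = 2.919 in (exactly 1900/651)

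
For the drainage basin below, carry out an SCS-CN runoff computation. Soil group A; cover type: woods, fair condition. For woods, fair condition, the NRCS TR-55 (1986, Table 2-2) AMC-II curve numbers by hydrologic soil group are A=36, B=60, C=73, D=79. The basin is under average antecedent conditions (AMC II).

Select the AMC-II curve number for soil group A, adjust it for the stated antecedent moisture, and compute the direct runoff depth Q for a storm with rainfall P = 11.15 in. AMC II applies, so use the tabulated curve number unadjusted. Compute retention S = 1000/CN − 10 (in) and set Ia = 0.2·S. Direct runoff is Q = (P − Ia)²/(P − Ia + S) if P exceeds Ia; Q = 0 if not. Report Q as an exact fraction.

NRCS table: woods, fair condition, soil group A → CN(II) = 36
AMC II — tabulated CN = 36 applies directly.
Max retention: S = 1000/36 − 10 = 160/9 in (≈ 17.778 in)
Ia = 0.2S: 0.2·17.778 = 3.556 in (exactly 32/9)
Excess rainfall: 11.150 − 3.556 = 7.594 in; P > Ia so Q > 0
Q: (1367/180)² ÷ (4567/180) = 1868689/822060 in (≈ 2.273 in)

Q = 1868689/822060 in ≈ 2.273 in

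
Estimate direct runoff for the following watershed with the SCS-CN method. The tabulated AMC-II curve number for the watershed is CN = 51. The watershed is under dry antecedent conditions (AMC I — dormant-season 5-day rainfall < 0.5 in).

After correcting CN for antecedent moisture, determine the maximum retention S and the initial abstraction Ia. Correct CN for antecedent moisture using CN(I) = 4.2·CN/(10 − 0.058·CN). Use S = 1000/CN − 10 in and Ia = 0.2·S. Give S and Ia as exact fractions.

CN(I) from CN(II)=51: (4.2·51)/(10 − 0.058·51) = 15300/503 ≈ 30.417
S = 1000/(15300/503) − 10 = 3500/153 in ≈ 22.876 in
Ia = 0.2S: 0.2·22.876 = 4.575 in (exactly 700/153)

S = 3500/153 in ≈ 22.876 in; Ia = 700/153 in ≈ 4.575 in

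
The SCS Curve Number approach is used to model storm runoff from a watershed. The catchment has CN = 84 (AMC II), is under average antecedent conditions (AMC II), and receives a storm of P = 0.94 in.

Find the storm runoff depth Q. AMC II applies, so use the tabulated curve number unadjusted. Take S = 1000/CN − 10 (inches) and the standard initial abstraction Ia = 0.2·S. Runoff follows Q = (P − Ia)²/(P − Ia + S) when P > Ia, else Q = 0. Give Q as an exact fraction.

Q = 344569/2716350 in ≈ 0.127 in

AMC II — tabulated CN = 84 applies directly.
Max retention: S = 1000/84 − 10 = 40/21 in (≈ 1.905 in)
Initial abstraction Ia = S/5 = (40/21)/5 = 8/21 ≈ 0.381 in
Since P=0.940 > Ia=0.381: effective rainfall P−Ia = 587/1050 in
Q: (587/1050)² ÷ (2587/1050) = 344569/2716350 in (≈ 0.127 in)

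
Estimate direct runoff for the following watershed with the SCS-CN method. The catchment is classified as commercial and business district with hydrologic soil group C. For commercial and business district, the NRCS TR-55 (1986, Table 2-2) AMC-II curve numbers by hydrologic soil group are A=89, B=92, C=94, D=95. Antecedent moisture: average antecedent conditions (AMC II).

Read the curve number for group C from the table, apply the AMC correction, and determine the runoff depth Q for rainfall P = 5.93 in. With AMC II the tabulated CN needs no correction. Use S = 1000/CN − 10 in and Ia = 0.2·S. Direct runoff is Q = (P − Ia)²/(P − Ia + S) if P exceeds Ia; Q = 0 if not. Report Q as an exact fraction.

NRCS table: commercial and business district, soil group C → CN(II) = 94
AMC II — tabulated CN = 94 applies directly.
S = 1000/94 − 10 = 30/47 in ≈ 0.638 in
Ia = 0.2·(30/47) = 6/47 in ≈ 0.128 in
Excess rainfall: 5.930 − 0.128 = 5.802 in; P > Ia so Q > 0
Q: (27271/4700)² ÷ (30271/4700) = 743707441/142273700 in (≈ 5.227 in)

Q = 743707441/142273700 in ≈ 5.227 in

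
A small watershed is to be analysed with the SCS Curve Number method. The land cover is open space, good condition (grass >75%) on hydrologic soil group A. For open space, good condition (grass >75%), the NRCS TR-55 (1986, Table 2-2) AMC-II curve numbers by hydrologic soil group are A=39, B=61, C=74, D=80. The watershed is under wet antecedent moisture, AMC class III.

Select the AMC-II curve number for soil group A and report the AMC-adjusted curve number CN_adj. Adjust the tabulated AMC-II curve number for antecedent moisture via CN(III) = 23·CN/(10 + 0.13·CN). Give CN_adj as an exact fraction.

CN_adj = 89700/1507 ≈ 59.522

NRCS table: open space, good condition (grass >75%), soil group A → CN(II) = 39
CN(III) from CN(II)=39: (23·39)/(10 + 0.13·39) = 89700/1507 ≈ 59.522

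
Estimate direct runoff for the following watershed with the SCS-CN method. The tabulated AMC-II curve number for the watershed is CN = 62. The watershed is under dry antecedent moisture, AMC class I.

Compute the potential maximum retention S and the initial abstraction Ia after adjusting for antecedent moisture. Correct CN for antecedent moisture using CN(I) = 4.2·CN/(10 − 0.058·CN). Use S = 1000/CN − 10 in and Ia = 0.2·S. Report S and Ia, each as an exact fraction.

CN(I) from CN(II)=62: (4.2·62)/(10 − 0.058·62) = 65100/1601 ≈ 40.662
S = 1000/(65100/1601) − 10 = 9500/651 in ≈ 14.593 in
Ia = 0.2·(9500/651) = 1900/651 in ≈ 2.919 in

S = 9500/651 in ≈ 14.593 in; Ia = 1900/651 in ≈ 2.919 in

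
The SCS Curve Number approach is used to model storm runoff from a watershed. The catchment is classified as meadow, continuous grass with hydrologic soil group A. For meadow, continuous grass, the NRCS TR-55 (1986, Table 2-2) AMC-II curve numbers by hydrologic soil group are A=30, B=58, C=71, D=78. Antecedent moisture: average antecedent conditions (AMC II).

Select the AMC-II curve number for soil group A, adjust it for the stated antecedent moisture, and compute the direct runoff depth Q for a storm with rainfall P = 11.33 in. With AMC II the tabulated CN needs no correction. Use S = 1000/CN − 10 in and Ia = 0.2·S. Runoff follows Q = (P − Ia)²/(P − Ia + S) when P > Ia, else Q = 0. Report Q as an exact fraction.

Q = 3996001/2699700 in ≈ 1.480 in

NRCS table: meadow, continuous grass, soil group A → CN(II) = 30
CN(II) = 30; AMC II needs no correction.
Max retention: S = 1000/30 − 10 = 70/3 in (≈ 23.333 in)
Ia = 0.2·(70/3) = 14/3 in ≈ 4.667 in
Excess rainfall: 11.330 − 4.667 = 6.663 in; P > Ia so Q > 0
Q = (1999/300)²/((1999/300) + 70/3) = (3996001/90000)/(8999/300) = 3996001/2699700 in ≈ 1.480 in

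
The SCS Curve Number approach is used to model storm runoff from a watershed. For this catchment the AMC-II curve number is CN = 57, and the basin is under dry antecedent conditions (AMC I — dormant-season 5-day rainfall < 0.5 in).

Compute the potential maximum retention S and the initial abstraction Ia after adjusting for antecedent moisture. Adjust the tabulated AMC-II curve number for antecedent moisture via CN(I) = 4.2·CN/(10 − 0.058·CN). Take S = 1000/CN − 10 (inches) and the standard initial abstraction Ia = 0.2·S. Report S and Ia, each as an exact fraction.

S = 21500/1197 in ≈ 17.962 in; Ia = 4300/1197 in ≈ 3.592 in

CN(I) from CN(II)=57: (4.2·57)/(10 − 0.058·57) = 119700/3347 ≈ 35.763
Retention S: 1000/CN − 10 with CN=35.763 → S = 21500/1197 ≈ 17.962 in
Ia = 0.2·(21500/1197) = 4300/1197 in ≈ 3.592 in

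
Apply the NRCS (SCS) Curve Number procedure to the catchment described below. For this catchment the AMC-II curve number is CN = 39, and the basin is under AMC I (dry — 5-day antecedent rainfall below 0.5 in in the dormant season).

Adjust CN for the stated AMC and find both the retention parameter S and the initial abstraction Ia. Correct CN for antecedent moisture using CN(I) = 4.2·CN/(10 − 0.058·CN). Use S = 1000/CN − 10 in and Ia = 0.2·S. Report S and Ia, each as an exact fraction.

S = 30500/819 in ≈ 37.241 in; Ia = 6100/819 in ≈ 7.448 in

Dry (AMC I): CN(I) = 4.2·39/(10 − 0.058·39) = (819/5)/(3869/500) = 81900/3869 ≈ 21.168
Retention S: 1000/CN − 10 with CN=21.168 → S = 30500/819 ≈ 37.241 in
Ia = 0.2·(30500/819) = 6100/819 in ≈ 7.448 in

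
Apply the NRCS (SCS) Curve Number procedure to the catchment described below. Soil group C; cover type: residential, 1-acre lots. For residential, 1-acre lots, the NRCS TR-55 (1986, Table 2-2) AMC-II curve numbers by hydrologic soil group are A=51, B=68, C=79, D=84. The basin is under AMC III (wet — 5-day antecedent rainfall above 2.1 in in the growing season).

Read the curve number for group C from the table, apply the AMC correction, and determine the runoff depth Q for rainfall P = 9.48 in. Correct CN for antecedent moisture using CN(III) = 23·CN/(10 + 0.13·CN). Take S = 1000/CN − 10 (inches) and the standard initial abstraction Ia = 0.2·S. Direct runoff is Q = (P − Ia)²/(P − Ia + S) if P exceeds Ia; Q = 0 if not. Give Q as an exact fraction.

NRCS table: residential, 1-acre lots, soil group C → CN(II) = 79
Adjust CN=79 to AMC III: 23·79/(10 + 0.13·79) → 1817 ÷ (2027/100) = 181700/2027 ≈ 89.640
S = 1000/(181700/2027) − 10 = 2100/1817 in ≈ 1.156 in
Ia = 0.2S: 0.2·1.156 = 0.231 in (exactly 420/1817)
P − Ia = 9.480 − 0.231 = 420129/45425 ≈ 9.249 in (> 0, runoff occurs)
Q = (420129/45425)²/((420129/45425) + 2100/1817) = (176508376641/2063430625)/(472629/45425) = 58836125547/7156390775 in ≈ 8.221 in

Q = 58836125547/7156390775 in ≈ 8.221 in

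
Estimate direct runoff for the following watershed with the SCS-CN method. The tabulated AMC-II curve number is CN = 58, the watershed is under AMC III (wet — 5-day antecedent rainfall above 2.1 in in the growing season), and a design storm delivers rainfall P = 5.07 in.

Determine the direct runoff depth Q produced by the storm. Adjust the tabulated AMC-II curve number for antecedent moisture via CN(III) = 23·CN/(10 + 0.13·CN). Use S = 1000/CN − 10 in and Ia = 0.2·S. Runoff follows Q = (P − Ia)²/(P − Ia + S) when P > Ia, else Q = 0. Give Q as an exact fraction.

Q = 9746230729/3751274700 in ≈ 2.598 in

Wet (AMC III): CN(III) = 23·58/(10 + 0.13·58) = 1334/(877/50) = 66700/877 ≈ 76.055
S = 1000/(66700/877) − 10 = 2100/667 in ≈ 3.148 in
Ia = 0.2S: 0.2·3.148 = 0.630 in (exactly 420/667)
Excess rainfall: 5.070 − 0.630 = 4.440 in; P > Ia so Q > 0
Q = (296169/66700)²/((296169/66700) + 2100/667) = (87716076561/4448890000)/(506169/66700) = 9746230729/3751274700 in ≈ 2.598 in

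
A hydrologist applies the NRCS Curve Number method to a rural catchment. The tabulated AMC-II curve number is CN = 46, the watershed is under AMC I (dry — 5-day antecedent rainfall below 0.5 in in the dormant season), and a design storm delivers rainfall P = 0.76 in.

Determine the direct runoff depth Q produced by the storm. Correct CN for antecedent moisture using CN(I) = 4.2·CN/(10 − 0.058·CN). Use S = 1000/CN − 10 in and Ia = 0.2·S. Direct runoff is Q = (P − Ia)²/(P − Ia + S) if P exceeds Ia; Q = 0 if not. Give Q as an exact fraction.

Q = 0 in ≈ 0.000 in

Dry (AMC I): CN(I) = 4.2·46/(10 − 0.058·46) = (966/5)/(1833/250) = 16100/611 ≈ 26.350
Retention S: 1000/CN − 10 with CN=26.350 → S = 4500/161 ≈ 27.950 in
Ia = 0.2·(4500/161) = 900/161 in ≈ 5.590 in
P = 0.760 ≤ Ia = 5.590 in: entire storm abstracted, Q = 0.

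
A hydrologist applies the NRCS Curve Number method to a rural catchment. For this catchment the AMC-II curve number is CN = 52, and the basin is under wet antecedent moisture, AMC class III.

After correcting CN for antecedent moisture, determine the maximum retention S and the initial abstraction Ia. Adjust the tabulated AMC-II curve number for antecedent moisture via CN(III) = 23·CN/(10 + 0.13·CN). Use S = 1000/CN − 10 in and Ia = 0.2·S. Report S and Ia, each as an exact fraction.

S = 1200/299 in ≈ 4.013 in; Ia = 240/299 in ≈ 0.803 in

CN(III) from CN(II)=52: (23·52)/(10 + 0.13·52) = 29900/419 ≈ 71.360
Retention S: 1000/CN − 10 with CN=71.360 → S = 1200/299 ≈ 4.013 in
Ia = 0.2·(1200/299) = 240/299 in ≈ 0.803 in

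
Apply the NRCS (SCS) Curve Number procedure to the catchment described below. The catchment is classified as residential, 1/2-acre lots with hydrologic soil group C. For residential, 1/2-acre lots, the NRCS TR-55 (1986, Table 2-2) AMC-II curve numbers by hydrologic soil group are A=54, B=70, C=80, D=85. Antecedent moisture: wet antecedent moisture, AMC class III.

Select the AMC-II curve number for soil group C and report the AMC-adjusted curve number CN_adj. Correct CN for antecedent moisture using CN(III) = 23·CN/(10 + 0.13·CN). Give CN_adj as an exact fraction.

NRCS table: residential, 1/2-acre lots, soil group C → CN(II) = 80
Adjust CN=80 to AMC III: 23·80/(10 + 0.13·80) → 1840 ÷ (102/5) = 4600/51 ≈ 90.196

CN_adj = 4600/51 ≈ 90.196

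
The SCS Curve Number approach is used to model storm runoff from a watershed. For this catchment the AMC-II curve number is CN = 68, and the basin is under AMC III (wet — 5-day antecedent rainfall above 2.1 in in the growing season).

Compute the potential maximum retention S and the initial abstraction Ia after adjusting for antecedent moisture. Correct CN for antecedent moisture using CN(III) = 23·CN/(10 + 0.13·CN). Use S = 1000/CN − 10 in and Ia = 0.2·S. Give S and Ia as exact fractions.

S = 800/391 in ≈ 2.046 in; Ia = 160/391 in ≈ 0.409 in

Adjust CN=68 to AMC III: 23·68/(10 + 0.13·68) → 1564 ÷ (471/25) = 39100/471 ≈ 83.015
Max retention: S = 1000/(39100/471) − 10 = 800/391 in (≈ 2.046 in)
Ia = 0.2·(800/391) = 160/391 in ≈ 0.409 in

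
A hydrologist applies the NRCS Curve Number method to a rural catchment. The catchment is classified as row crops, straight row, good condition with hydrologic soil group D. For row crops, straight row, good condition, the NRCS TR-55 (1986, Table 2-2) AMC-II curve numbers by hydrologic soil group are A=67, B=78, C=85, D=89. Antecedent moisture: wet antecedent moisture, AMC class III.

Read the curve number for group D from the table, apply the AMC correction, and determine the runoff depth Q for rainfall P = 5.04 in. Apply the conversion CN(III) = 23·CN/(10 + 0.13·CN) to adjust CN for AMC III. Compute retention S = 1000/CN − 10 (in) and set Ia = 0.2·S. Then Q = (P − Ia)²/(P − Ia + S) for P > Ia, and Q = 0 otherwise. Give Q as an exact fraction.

NRCS table: row crops, straight row, good condition, soil group D → CN(II) = 89
Adjust CN=89 to AMC III: 23·89/(10 + 0.13·89) → 2047 ÷ (2157/100) = 204700/2157 ≈ 94.900
Retention S: 1000/CN − 10 with CN=94.900 → S = 1100/2047 ≈ 0.537 in
Initial abstraction Ia = S/5 = (1100/2047)/5 = 220/2047 ≈ 0.107 in
Since P=5.040 > Ia=0.107: effective rainfall P−Ia = 252422/51175 in
Runoff Q = (P−Ia)²/(P−Ia+S) = (4.933)²/(4.933+0.537) = 31858433042/7162504175 ≈ 4.448 in

Q = 31858433042/7162504175 in ≈ 4.448 in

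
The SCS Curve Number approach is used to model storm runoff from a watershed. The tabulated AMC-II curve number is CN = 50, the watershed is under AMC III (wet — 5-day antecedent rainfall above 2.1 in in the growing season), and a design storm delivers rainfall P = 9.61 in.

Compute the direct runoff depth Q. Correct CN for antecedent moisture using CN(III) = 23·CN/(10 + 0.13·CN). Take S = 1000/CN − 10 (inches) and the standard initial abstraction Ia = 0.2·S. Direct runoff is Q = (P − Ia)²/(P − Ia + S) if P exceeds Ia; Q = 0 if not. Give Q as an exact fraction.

CN(III) from CN(II)=50: (23·50)/(10 + 0.13·50) = 2300/33 ≈ 69.697
S = 1000/(2300/33) − 10 = 100/23 in ≈ 4.348 in
Ia = 0.2S: 0.2·4.348 = 0.870 in (exactly 20/23)
Excess rainfall: 9.610 − 0.870 = 8.740 in; P > Ia so Q > 0
Runoff Q = (P−Ia)²/(P−Ia+S) = (8.740)²/(8.740+4.348) = 404130609/69236900 ≈ 5.837 in

Q = 404130609/69236900 in ≈ 5.837 in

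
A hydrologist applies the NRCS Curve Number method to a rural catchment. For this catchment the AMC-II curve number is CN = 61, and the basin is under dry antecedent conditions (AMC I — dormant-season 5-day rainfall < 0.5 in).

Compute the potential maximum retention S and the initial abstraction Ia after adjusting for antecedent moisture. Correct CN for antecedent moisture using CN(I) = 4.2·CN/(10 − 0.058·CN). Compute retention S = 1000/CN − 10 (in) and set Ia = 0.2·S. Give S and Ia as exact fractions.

CN(I) from CN(II)=61: (4.2·61)/(10 − 0.058·61) = 42700/1077 ≈ 39.647
S = 1000/(42700/1077) − 10 = 6500/427 in ≈ 15.222 in
Ia = 0.2S: 0.2·15.222 = 3.044 in (exactly 1300/427)

S = 6500/427 in ≈ 15.222 in; Ia = 1300/427 in ≈ 3.044 in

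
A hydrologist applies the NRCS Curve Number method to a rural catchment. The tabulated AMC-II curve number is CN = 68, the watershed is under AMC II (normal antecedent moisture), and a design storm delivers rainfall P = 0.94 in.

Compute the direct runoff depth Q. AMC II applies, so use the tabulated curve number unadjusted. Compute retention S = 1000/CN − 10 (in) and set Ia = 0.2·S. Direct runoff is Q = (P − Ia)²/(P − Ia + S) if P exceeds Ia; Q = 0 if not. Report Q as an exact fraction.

Q = 0 in ≈ 0.000 in

AMC II — tabulated CN = 68 applies directly.
S = 1000/68 − 10 = 80/17 in ≈ 4.706 in
Ia = 0.2·(80/17) = 16/17 in ≈ 0.941 in
P = 0.940 ≤ Ia = 0.941 in: entire storm abstracted, Q = 0.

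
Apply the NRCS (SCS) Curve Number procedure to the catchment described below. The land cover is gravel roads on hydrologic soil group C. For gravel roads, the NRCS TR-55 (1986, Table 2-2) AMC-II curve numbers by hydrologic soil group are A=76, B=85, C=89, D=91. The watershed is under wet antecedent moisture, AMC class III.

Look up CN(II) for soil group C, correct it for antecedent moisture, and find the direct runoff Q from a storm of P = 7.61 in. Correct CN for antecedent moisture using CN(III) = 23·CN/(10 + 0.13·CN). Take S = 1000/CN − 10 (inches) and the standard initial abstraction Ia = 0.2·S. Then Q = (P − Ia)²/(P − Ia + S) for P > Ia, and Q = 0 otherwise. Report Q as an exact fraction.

Q = 2358580278289/336888504900 in ≈ 7.001 in

NRCS table: gravel roads, soil group C → CN(II) = 89
Adjust CN=89 to AMC III: 23·89/(10 + 0.13·89) → 2047 ÷ (2157/100) = 204700/2157 ≈ 94.900
S = 1000/(204700/2157) − 10 = 1100/2047 in ≈ 0.537 in
Ia = 0.2S: 0.2·0.537 = 0.107 in (exactly 220/2047)
Excess rainfall: 7.610 − 0.107 = 7.503 in; P > Ia so Q > 0
Runoff Q = (P−Ia)²/(P−Ia+S) = (7.503)²/(7.503+0.537) = 2358580278289/336888504900 ≈ 7.001 in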